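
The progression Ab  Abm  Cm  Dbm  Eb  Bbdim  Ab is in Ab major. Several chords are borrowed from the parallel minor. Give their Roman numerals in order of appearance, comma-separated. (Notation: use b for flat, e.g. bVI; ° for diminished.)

i, iv, ii°

In Ab major the diatonic chords are Ab, Bbm, Cm, Db, Eb, Fm, Gdim. Ab, Cm and Eb are all diatonic. Abm (Ab–Cb–Eb) doesn't fit — on degree 1 Ab major would have Ab (I). Abm is the degree-1 chord of Ab minor, so it is the borrowed i. But Dbm (Db–Fb–Ab) is foreign: the diatonic IV on degree 4 is Db, whereas Dbm comes from Ab minor. It is labeled iv. Bbdim (Bb–Db–Fb) is not: scale degree 2 in Ab major carries Bbm (ii). In Ab minor the chord on that degree is Bbdim, so here it functions as ii°, borrowed from the parallel minor.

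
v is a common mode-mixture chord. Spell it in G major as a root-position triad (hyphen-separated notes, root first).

The root, D, is scale degree 5 — the same note in G major and G minor; only the chord quality changes. Building the minor chord from the parallel minor on D: D–F–A.

D-F-A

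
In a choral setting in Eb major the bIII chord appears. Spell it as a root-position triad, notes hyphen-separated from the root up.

Gb-Bb-Db

The root of bIII is the lowered 3rd degree: G becomes Gb. Building the major chord from the parallel minor on Gb: Gb–Bb–Db.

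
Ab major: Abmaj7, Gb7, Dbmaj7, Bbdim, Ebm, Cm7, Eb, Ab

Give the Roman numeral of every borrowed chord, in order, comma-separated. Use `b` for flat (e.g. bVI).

Ab major has the diatonic set Ab, Bbm, Cm, Db, Eb, Fm, Gdim. Abmaj7, Dbmaj7, Cm7, Eb and Ab are all diatonic. Gb7 (Gb–Bb–Db–Fb) doesn't fit — on degree 7 Ab major would have Gdim (vii°). Gb7 is the degree-7 chord of Ab minor, so it is the borrowed bVII7. Bbdim (Bb–Db–Fb) doesn't fit — on degree 2 Ab major would have Bbm (ii). Bbdim is the degree-2 chord of Ab minor, so it is the borrowed ii°. But Ebm (Eb–Gb–Bb) is foreign: the diatonic V on degree 5 is Eb, whereas Ebm comes from Ab minor. It is labeled v.

bVII7, ii°, v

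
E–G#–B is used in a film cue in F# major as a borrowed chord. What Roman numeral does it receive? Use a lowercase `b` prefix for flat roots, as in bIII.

The root E is the lowered 7th scale degree — diatonically F# major has E# there. E–G#–B is a major chord — the form found in F# minor, not the diatonic vii° (E#dim). Borrowed into F# major it is written bVII.

bVII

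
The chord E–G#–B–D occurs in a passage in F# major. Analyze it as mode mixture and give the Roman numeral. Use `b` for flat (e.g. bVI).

bVII7

The root E is the lowered 7th scale degree — diatonically F# major has E# there. The diatonic chord on degree 7 would be E#dim (vii°), but E–G#–B–D is the dominant-seventh chord from F# minor. As a borrowed chord it is labeled bVII7.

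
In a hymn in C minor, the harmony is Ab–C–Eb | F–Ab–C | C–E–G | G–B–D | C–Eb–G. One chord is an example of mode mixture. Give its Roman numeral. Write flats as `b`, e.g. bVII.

In C minor (with V from harmonic minor) the diatonic chords are Cm, Ddim, Eb, Fm, G, Ab, Bb. Ab–C–Eb = Ab, F–Ab–C = Fm, G–B–D = G and C–Eb–G = Cm are all diatonic. C–E–G doesn't fit — on degree 1 C minor would have Cm (i). C is the degree-1 chord of C major, so it is the borrowed I.

I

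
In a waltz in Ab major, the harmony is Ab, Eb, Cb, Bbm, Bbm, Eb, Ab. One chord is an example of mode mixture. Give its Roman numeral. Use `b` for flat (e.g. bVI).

The diatonic triads in Ab major are Ab, Bbm, Cm, Db, Eb, Fm, Gdim. Of the given chords, Ab, Eb and Bbm are diatonic. Cb (Cb–Eb–Gb) is not: scale degree 3 in Ab major carries Cm (iii). In Ab minor the chord on that degree is Cb, so here it functions as bIII, borrowed from the parallel minor.

bIII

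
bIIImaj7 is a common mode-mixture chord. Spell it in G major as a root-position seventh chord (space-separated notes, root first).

Scale degree 3 in G major is B. bIIImaj7 uses the lowered form, Bb, taken from G minor. Building the major-seventh chord from the parallel minor on Bb: Bb–D–F–A.

Bb D F A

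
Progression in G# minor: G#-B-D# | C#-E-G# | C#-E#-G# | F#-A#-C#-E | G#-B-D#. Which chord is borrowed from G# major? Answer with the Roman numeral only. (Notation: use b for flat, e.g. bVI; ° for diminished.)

The diatonic triads in G# minor (with V from harmonic minor) are G#m, A#dim, B, C#m, D#, E, F#. Of the given chords, G#–B–D# = G#m, C#–E–G# = C#m and F#–A#–C#–E = F#7 are diatonic. C#–E#–G# is not: scale degree 4 in G# minor carries C#m (iv). In G# major the chord on that degree is C#, so here it functions as IV, borrowed from the parallel major.

IV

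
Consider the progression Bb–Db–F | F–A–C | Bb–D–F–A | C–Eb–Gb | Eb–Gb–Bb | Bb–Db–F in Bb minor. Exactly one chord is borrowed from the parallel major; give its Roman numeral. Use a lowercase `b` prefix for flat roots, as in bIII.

Imaj7

The diatonic triads in Bb minor (with V from harmonic minor) are Bbm, Cdim, Db, Ebm, F, Gb, Ab. Bb–Db–F = Bbm, F–A–C = F, C–Eb–Gb = Cdim and Eb–Gb–Bb = Ebm are all diatonic. Bb–D–F–A doesn't fit — on degree 1 Bb minor would have Bbm (i). Bbmaj7 is the degree-1 chord of Bb major, so it is the borrowed Imaj7.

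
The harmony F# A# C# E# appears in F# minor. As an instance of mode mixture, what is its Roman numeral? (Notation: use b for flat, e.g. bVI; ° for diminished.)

The root F# is the diatonic 1st degree of F# minor; the borrowing shows in the chord quality. The diatonic chord on degree 1 would be F#m (i), but F#–A#–C#–E# is the major-seventh chord from F# major. As a borrowed chord it is labeled Imaj7.

Imaj7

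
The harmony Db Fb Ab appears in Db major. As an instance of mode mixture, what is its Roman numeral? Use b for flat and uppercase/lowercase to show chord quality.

i

The root Db is the diatonic 1st degree of Db major; the borrowing shows in the chord quality. Diatonically Db major has Db (I) on that degree; Db–Fb–Ab is instead the minor chord native to Db minor, so it takes the label i.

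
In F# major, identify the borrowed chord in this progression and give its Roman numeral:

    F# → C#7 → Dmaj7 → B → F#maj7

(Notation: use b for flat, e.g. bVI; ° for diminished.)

In F# major the diatonic chords are F#, G#m, A#m, B, C#, D#m, E#dim. F#, C#7, B and F#maj7 all belong to that set. But Dmaj7 (D–F#–A–C#) is foreign: the diatonic vi on degree 6 is D#m, whereas Dmaj7 comes from F# minor. It is labeled bVImaj7.

bVImaj7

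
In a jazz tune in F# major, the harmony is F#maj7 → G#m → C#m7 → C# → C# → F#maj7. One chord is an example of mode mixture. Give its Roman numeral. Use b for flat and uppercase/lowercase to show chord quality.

v7

F# major has the diatonic set F#, G#m, A#m, B, C#, D#m, E#dim. F#maj7, G#m and C# all belong to that set. C#m7 (C#–E–G#–B) is not: scale degree 5 in F# major carries C# (V). In F# minor the chord on that degree is C#m7, so here it functions as v7, borrowed from the parallel minor.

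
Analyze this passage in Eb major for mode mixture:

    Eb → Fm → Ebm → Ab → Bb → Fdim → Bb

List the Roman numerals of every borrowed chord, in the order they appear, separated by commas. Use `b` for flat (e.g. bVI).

The diatonic triads in Eb major are Eb, Fm, Gm, Ab, Bb, Cm, Ddim. Of the given chords, Eb, Fm, Ab and Bb are diatonic. Ebm (Eb–Gb–Bb) doesn't fit — on degree 1 Eb major would have Eb (I). Ebm is the degree-1 chord of Eb minor, so it is the borrowed i. Fdim (F–Ab–Cb) doesn't fit — on degree 2 Eb major would have Fm (ii). Fdim is the degree-2 chord of Eb minor, so it is the borrowed ii°.

i, ii°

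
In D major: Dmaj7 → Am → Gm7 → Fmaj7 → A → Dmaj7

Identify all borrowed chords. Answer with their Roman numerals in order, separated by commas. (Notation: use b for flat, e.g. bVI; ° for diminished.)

The diatonic triads in D major are D, Em, F#m, G, A, Bm, C#dim. Dmaj7 and A both belong to that set. But Am (A–C–E) is foreign: the diatonic V on degree 5 is A, whereas Am comes from D minor. It is labeled v. But Gm7 (G–Bb–D–F) is foreign: the diatonic IV on degree 4 is G, whereas Gm7 comes from D minor. It is labeled iv7. Fmaj7 (F–A–C–E) doesn't fit — on degree 3 D major would have F#m (iii). Fmaj7 is the degree-3 chord of D minor, so it is the borrowed bIIImaj7.

v, iv7, bIIImaj7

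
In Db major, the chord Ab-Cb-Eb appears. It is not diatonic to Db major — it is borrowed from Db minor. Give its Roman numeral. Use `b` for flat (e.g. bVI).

Ab is scale degree 5 in Db major. The diatonic chord on degree 5 would be Ab (V), but Ab–Cb–Eb is the minor chord from Db minor. As a borrowed chord it is labeled v.

v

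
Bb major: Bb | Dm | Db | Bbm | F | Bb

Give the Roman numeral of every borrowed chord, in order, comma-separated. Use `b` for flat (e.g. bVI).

bIII, i

The diatonic triads in Bb major are Bb, Cm, Dm, Eb, F, Gm, Adim. Of the given chords, Bb, Dm and F are diatonic. Db (Db–F–Ab) doesn't fit — on degree 3 Bb major would have Dm (iii). Db is the degree-3 chord of Bb minor, so it is the borrowed bIII. Bbm (Bb–Db–F) doesn't fit — on degree 1 Bb major would have Bb (I). Bbm is the degree-1 chord of Bb minor, so it is the borrowed i.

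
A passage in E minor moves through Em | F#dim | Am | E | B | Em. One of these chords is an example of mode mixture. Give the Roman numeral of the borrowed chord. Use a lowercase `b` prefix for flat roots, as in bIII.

E minor has the diatonic set Em, F#dim, G, Am, B, C, D (with V from harmonic minor). Em, F#dim, Am and B are all diatonic. E (E–G#–B) is not: scale degree 1 in E minor carries Em (i). In E major the chord on that degree is E, so here it functions as I, borrowed from the parallel major.

I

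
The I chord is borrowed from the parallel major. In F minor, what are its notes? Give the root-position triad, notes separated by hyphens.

The root, F, is scale degree 1 — the same note in F minor and F major; only the chord quality changes. Stacking thirds in F major on F gives F–A–C.

F-A-C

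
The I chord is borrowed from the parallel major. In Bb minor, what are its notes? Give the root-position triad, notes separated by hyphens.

I is built on scale degree 1, which is Bb in both Bb minor and its parallel. Building the major chord from the parallel major on Bb: Bb–D–F.

Bb-D-F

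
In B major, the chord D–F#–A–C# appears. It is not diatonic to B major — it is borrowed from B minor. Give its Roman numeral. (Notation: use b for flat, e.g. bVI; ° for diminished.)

bIIImaj7

D is the lowered form of scale degree 3 in B major (the diatonic degree 3 is D#). D–F#–A–C# is a major-seventh chord — the form found in B minor, not the diatonic iii (D#m). Borrowed into B major it is written bIIImaj7.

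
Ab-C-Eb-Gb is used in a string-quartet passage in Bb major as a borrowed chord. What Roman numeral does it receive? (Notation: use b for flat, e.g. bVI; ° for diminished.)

Ab is the lowered form of scale degree 7 in Bb major (the diatonic degree 7 is A). Ab–C–Eb–Gb is a dominant-seventh chord — the form found in Bb minor, not the diatonic vii° (Adim). Borrowed into Bb major it is written bVII7.

bVII7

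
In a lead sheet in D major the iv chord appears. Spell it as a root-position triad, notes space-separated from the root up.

The root, G, is scale degree 4 — the same note in D major and D minor; only the chord quality changes. Building the minor chord from the parallel minor on G: G–Bb–D.

G Bb D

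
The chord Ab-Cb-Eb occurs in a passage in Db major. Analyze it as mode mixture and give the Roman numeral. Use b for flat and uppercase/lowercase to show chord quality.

v

Ab is scale degree 5 in Db major. Diatonically Db major has Ab (V) on that degree; Ab–Cb–Eb is instead the minor chord native to Db minor, so it takes the label v.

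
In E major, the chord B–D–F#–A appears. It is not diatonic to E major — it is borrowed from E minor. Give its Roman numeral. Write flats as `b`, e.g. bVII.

v7

The root B is the diatonic 5th degree of E major; the borrowing shows in the chord quality. B–D–F#–A is a minor-seventh chord — the form found in E minor, not the diatonic V (B). Borrowed into E major it is written v7.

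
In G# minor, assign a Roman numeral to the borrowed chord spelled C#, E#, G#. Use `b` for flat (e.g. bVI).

The root C# is the diatonic 4th degree of G# minor; the borrowing shows in the chord quality. Diatonically G# minor has C#m (iv) on that degree; C#–E#–G# is instead the major chord native to G# major, so it takes the label IV.

IV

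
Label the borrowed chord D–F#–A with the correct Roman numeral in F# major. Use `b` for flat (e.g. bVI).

D is the lowered form of scale degree 6 in F# major (the diatonic degree 6 is D#). The diatonic chord on degree 6 would be D#m (vi), but D–F#–A is the major chord from F# minor. As a borrowed chord it is labeled bVI.

bVI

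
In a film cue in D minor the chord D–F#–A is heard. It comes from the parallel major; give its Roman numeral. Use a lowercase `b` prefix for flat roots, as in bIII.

D is scale degree 1 in D minor. D–F#–A is a major chord — the form found in D major, not the diatonic i (Dm). Borrowed into D minor it is written I.

I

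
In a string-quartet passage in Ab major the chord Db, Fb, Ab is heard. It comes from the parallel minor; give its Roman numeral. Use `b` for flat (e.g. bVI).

The root Db is the diatonic 4th degree of Ab major; the borrowing shows in the chord quality. Diatonically Ab major has Db (IV) on that degree; Db–Fb–Ab is instead the minor chord native to Ab minor, so it takes the label iv.

iv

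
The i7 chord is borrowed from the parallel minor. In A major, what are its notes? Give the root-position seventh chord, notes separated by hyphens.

The root, A, is scale degree 1 — the same note in A major and A minor; only the chord quality changes. Stacking thirds in A minor on A gives A–C–E–G.

A-C-E-G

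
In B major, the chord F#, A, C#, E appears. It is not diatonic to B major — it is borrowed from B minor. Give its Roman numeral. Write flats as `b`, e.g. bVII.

F# is scale degree 5 in B major. Diatonically B major has F# (V) on that degree; F#–A–C#–E is instead the minor-seventh chord native to B minor, so it takes the label v7.

v7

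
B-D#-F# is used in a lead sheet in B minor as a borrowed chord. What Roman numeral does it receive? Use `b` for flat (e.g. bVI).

I

The root B is the diatonic 1st degree of B minor; the borrowing shows in the chord quality. The diatonic chord on degree 1 would be Bm (i), but B–D#–F# is the major chord from B major. As a borrowed chord it is labeled I.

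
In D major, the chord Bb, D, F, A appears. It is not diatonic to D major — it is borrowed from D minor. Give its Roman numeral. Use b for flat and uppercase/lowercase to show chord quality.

bVImaj7

The root Bb is the lowered 6th scale degree — diatonically D major has B there. Diatonically D major has Bm (vi) on that degree; Bb–D–F–A is instead the major-seventh chord native to D minor, so it takes the label bVImaj7.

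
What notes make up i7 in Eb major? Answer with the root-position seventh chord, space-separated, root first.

i7 is built on scale degree 1, which is Eb in both Eb major and its parallel. Building the minor-seventh chord from the parallel minor on Eb: Eb–Gb–Bb–Db.

Eb Gb Bb Db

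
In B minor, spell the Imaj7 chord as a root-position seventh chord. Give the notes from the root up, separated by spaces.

B D# F# A#

The root, B, is scale degree 1 — the same note in B minor and B major; only the chord quality changes. Building the major-seventh chord from the parallel major on B: B–D#–F#–A#.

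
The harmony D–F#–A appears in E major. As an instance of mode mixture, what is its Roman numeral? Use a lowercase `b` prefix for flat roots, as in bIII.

bVII

The root D is the lowered 7th scale degree — diatonically E major has D# there. The diatonic chord on degree 7 would be D#dim (vii°), but D–F#–A is the major chord from E minor. As a borrowed chord it is labeled bVII.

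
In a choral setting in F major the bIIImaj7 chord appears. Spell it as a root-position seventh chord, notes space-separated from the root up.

Ab C Eb G

Scale degree 3 in F major is A. bIIImaj7 uses the lowered form, Ab, taken from F minor. Stacking thirds in F minor on Ab gives Ab–C–Eb–G.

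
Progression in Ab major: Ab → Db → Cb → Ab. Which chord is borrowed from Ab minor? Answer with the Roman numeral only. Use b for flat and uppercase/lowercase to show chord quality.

bIII

Ab major has the diatonic set Ab, Bbm, Cm, Db, Eb, Fm, Gdim. Ab and Db are both diatonic. But Cb (Cb–Eb–Gb) is foreign: the diatonic iii on degree 3 is Cm, whereas Cb comes from Ab minor. It is labeled bIII.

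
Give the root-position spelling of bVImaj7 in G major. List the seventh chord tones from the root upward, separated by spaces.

Eb G Bb D

The root of bVImaj7 is the lowered 6th degree: E becomes Eb. Building the major-seventh chord from the parallel minor on Eb: Eb–G–Bb–D.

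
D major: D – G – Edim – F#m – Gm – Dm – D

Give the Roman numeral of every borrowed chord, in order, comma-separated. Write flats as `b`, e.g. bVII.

In D major the diatonic chords are D, Em, F#m, G, A, Bm, C#dim. Of the given chords, D, G and F#m are diatonic. Edim (E–G–Bb) is not: scale degree 2 in D major carries Em (ii). In D minor the chord on that degree is Edim, so here it functions as ii°, borrowed from the parallel minor. Gm (G–Bb–D) doesn't fit — on degree 4 D major would have G (IV). Gm is the degree-4 chord of D minor, so it is the borrowed iv. Dm (D–F–A) doesn't fit — on degree 1 D major would have D (I). Dm is the degree-1 chord of D minor, so it is the borrowed i.

ii°, iv, i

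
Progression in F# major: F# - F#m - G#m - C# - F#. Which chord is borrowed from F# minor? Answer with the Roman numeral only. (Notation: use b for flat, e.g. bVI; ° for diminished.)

In F# major the diatonic chords are F#, G#m, A#m, B, C#, D#m, E#dim. F#, G#m and C# are all diatonic. But F#m (F#–A–C#) is foreign: the diatonic I on degree 1 is F#, whereas F#m comes from F# minor. It is labeled i.

i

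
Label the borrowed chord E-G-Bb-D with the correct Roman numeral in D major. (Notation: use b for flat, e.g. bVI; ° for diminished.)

iiø7

The root E is the diatonic 2nd degree of D major; the borrowing shows in the chord quality. E–G–Bb–D is a half-diminished-seventh chord — the form found in D minor, not the diatonic ii (Em). Borrowed into D major it is written iiø7.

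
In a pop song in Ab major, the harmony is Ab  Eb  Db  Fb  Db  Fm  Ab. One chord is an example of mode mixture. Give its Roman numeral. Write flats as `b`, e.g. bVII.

Ab major has the diatonic set Ab, Bbm, Cm, Db, Eb, Fm, Gdim. Ab, Eb, Db and Fm are all diatonic. Fb (Fb–Ab–Cb) is not: scale degree 6 in Ab major carries Fm (vi). In Ab minor the chord on that degree is Fb, so here it functions as bVI, borrowed from the parallel minor.

bVI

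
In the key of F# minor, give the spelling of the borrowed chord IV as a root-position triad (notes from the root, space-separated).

IV is built on scale degree 4, which is B in both F# minor and its parallel. In F# major the chord on B is B–D#–F#.

B D# F#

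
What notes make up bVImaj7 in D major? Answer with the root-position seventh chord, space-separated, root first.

Bb D F A

The root of bVImaj7 is the lowered 6th degree: B becomes Bb. In D minor the chord on Bb is Bb–D–F–A.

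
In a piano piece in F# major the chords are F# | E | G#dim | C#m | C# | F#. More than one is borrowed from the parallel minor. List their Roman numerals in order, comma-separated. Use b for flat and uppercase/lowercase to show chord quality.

bVII, ii°, v

In F# major the diatonic chords are F#, G#m, A#m, B, C#, D#m, E#dim. F# and C# are both diatonic. But E (E–G#–B) is foreign: the diatonic vii° on degree 7 is E#dim, whereas E comes from F# minor. It is labeled bVII. But G#dim (G#–B–D) is foreign: the diatonic ii on degree 2 is G#m, whereas G#dim comes from F# minor. It is labeled ii°. C#m (C#–E–G#) doesn't fit — on degree 5 F# major would have C# (V). C#m is the degree-5 chord of F# minor, so it is the borrowed v.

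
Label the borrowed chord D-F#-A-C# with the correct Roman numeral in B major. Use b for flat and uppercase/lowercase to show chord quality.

The root D is the lowered 3rd scale degree — diatonically B major has D# there. Diatonically B major has D#m (iii) on that degree; D–F#–A–C# is instead the major-seventh chord native to B minor, so it takes the label bIIImaj7.

bIIImaj7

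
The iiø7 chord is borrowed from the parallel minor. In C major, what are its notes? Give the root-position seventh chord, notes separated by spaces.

D F Ab C

iiø7 is built on scale degree 2, which is D in both C major and its parallel. In C minor the chord on D is D–F–Ab–C.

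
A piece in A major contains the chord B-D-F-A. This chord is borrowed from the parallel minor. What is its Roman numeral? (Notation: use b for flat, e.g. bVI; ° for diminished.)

iiø7

B is scale degree 2 in A major. Diatonically A major has Bm (ii) on that degree; B–D–F–A is instead the half-diminished-seventh chord native to A minor, so it takes the label iiø7.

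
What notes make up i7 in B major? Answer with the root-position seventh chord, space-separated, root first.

i7 is built on scale degree 1, which is B in both B major and its parallel. In B minor the chord on B is B–D–F#–A.

B D F# A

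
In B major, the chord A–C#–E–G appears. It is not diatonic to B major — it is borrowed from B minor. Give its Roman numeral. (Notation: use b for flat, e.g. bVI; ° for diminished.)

A is the lowered form of scale degree 7 in B major (the diatonic degree 7 is A#). Diatonically B major has A#dim (vii°) on that degree; A–C#–E–G is instead the dominant-seventh chord native to B minor, so it takes the label bVII7.

bVII7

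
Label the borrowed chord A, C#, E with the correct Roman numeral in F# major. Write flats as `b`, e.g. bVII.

bIII

A is the lowered form of scale degree 3 in F# major (the diatonic degree 3 is A#). The diatonic chord on degree 3 would be A#m (iii), but A–C#–E is the major chord from F# minor. As a borrowed chord it is labeled bIII.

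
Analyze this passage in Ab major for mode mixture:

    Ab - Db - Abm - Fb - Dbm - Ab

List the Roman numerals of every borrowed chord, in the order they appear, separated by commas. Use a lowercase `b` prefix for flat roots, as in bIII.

The diatonic triads in Ab major are Ab, Bbm, Cm, Db, Eb, Fm, Gdim. Of the given chords, Ab and Db are diatonic. But Abm (Ab–Cb–Eb) is foreign: the diatonic I on degree 1 is Ab, whereas Abm comes from Ab minor. It is labeled i. Fb (Fb–Ab–Cb) doesn't fit — on degree 6 Ab major would have Fm (vi). Fb is the degree-6 chord of Ab minor, so it is the borrowed bVI. But Dbm (Db–Fb–Ab) is foreign: the diatonic IV on degree 4 is Db, whereas Dbm comes from Ab minor. It is labeled iv.

i, bVI, iv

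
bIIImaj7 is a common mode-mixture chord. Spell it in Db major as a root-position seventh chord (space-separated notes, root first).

Fb Ab Cb Eb

bIIImaj7 is built on the lowered scale degree 3. In Db major degree 3 is F; lowered it becomes Fb. Stacking thirds in Db minor on Fb gives Fb–Ab–Cb–Eb.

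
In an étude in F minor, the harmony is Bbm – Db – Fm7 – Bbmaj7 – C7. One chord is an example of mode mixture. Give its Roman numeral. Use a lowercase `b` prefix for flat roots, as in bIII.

In F minor (with V from harmonic minor) the diatonic chords are Fm, Gdim, Ab, Bbm, C, Db, Eb. Of the given chords, Bbm, Db, Fm7 and C7 are diatonic. But Bbmaj7 (Bb–D–F–A) is foreign: the diatonic iv on degree 4 is Bbm, whereas Bbmaj7 comes from F major. It is labeled IVmaj7.

IVmaj7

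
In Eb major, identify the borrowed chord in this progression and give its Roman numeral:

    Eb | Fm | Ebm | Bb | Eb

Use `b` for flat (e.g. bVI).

The diatonic triads in Eb major are Eb, Fm, Gm, Ab, Bb, Cm, Ddim. Eb, Fm and Bb all belong to that set. Ebm (Eb–Gb–Bb) doesn't fit — on degree 1 Eb major would have Eb (I). Ebm is the degree-1 chord of Eb minor, so it is the borrowed i.

i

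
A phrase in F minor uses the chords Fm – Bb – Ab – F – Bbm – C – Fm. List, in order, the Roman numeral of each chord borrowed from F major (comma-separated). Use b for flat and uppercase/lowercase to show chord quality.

IV, I

F minor has the diatonic set Fm, Gdim, Ab, Bbm, C, Db, Eb (with V from harmonic minor). Fm, Ab, Bbm and C are all diatonic. Bb (Bb–D–F) doesn't fit — on degree 4 F minor would have Bbm (iv). Bb is the degree-4 chord of F major, so it is the borrowed IV. F (F–A–C) is not: scale degree 1 in F minor carries Fm (i). In F major the chord on that degree is F, so here it functions as I, borrowed from the parallel major.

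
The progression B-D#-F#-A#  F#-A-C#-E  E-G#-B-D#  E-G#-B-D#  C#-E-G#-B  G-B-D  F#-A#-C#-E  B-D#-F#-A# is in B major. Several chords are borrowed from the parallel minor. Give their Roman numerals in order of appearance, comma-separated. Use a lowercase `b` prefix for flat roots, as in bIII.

v7, bVI

B major has the diatonic set B, C#m, D#m, E, F#, G#m, A#dim. B–D#–F#–A# = Bmaj7, E–G#–B–D# = Emaj7, C#–E–G#–B = C#m7 and F#–A#–C#–E = F#7 all belong to that set. F#–A–C#–E is not: scale degree 5 in B major carries F# (V). In B minor the chord on that degree is F#m7, so here it functions as v7, borrowed from the parallel minor. G–B–D is not: scale degree 6 in B major carries G#m (vi). In B minor the chord on that degree is G, so here it functions as bVI, borrowed from the parallel minor.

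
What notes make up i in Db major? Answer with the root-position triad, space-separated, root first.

i is built on scale degree 1, which is Db in both Db major and its parallel. In Db minor the chord on Db is Db–Fb–Ab.

Db Fb Ab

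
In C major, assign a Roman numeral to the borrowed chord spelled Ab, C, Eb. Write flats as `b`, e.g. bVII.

In C major scale degree 6 is A; Ab is its lowered form, from C minor. Ab–C–Eb is a major chord — the form found in C minor, not the diatonic vi (Am). Borrowed into C major it is written bVI.

bVI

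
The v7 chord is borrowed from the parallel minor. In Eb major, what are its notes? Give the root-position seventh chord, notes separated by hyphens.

Bb-Db-F-Ab

The root, Bb, is scale degree 5 — the same note in Eb major and Eb minor; only the chord quality changes. Building the minor-seventh chord from the parallel minor on Bb: Bb–Db–F–Ab.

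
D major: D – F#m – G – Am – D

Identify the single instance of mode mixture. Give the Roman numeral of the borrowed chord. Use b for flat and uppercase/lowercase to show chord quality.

v

D major has the diatonic set D, Em, F#m, G, A, Bm, C#dim. D, F#m and G are all diatonic. Am (A–C–E) is not: scale degree 5 in D major carries A (V). In D minor the chord on that degree is Am, so here it functions as v, borrowed from the parallel minor.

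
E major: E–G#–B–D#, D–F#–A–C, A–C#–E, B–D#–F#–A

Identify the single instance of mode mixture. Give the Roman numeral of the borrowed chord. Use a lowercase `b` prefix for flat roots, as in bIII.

bVII7

E major has the diatonic set E, F#m, G#m, A, B, C#m, D#dim. Of the given chords, E–G#–B–D# = Emaj7, A–C#–E = A and B–D#–F#–A = B7 are diatonic. D–F#–A–C doesn't fit — on degree 7 E major would have D#dim (vii°). D7 is the degree-7 chord of E minor, so it is the borrowed bVII7.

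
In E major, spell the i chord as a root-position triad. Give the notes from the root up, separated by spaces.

E G B

i is built on scale degree 1, which is E in both E major and its parallel. In E minor the chord on E is E–G–B.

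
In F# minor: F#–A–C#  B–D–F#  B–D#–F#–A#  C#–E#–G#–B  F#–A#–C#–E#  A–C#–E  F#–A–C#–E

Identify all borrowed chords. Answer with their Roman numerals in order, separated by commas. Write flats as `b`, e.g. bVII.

In F# minor (with V from harmonic minor) the diatonic chords are F#m, G#dim, A, Bm, C#, D, E. F#–A–C# = F#m, B–D–F# = Bm, C#–E#–G#–B = C#7, A–C#–E = A and F#–A–C#–E = F#m7 are all diatonic. B–D#–F#–A# doesn't fit — on degree 4 F# minor would have Bm (iv). Bmaj7 is the degree-4 chord of F# major, so it is the borrowed IVmaj7. F#–A#–C#–E# doesn't fit — on degree 1 F# minor would have F#m (i). F#maj7 is the degree-1 chord of F# major, so it is the borrowed Imaj7.

IVmaj7, Imaj7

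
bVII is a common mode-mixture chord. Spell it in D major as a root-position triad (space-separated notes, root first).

Scale degree 7 in D major is C#. bVII uses the lowered form, C, taken from D minor. Stacking thirds in D minor on C gives C–E–G.

C E G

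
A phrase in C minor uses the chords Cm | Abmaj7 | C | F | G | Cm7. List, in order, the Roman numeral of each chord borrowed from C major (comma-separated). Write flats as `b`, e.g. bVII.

In C minor (with V from harmonic minor) the diatonic chords are Cm, Ddim, Eb, Fm, G, Ab, Bb. Cm, Abmaj7, G and Cm7 are all diatonic. C (C–E–G) doesn't fit — on degree 1 C minor would have Cm (i). C is the degree-1 chord of C major, so it is the borrowed I. F (F–A–C) doesn't fit — on degree 4 C minor would have Fm (iv). F is the degree-4 chord of C major, so it is the borrowed IV.

I, IV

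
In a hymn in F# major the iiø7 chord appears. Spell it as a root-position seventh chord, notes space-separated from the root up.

G# B D F#

iiø7 is built on scale degree 2, which is G# in both F# major and its parallel. In F# minor the chord on G# is G#–B–D–F#.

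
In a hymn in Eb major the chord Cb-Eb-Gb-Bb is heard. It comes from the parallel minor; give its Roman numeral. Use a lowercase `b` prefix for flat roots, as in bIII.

Cb is the lowered form of scale degree 6 in Eb major (the diatonic degree 6 is C). Cb–Eb–Gb–Bb is a major-seventh chord — the form found in Eb minor, not the diatonic vi (Cm). Borrowed into Eb major it is written bVImaj7.

bVImaj7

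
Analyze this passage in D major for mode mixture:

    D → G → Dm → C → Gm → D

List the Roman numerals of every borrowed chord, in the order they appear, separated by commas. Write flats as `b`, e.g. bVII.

D major has the diatonic set D, Em, F#m, G, A, Bm, C#dim. D and G both belong to that set. Dm (D–F–A) is not: scale degree 1 in D major carries D (I). In D minor the chord on that degree is Dm, so here it functions as i, borrowed from the parallel minor. But C (C–E–G) is foreign: the diatonic vii° on degree 7 is C#dim, whereas C comes from D minor. It is labeled bVII. Gm (G–Bb–D) doesn't fit — on degree 4 D major would have G (IV). Gm is the degree-4 chord of D minor, so it is the borrowed iv.

i, bVII, iv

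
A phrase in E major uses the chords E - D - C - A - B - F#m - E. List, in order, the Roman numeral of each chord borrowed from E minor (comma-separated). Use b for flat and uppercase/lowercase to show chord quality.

The diatonic triads in E major are E, F#m, G#m, A, B, C#m, D#dim. Of the given chords, E, A, B and F#m are diatonic. But D (D–F#–A) is foreign: the diatonic vii° on degree 7 is D#dim, whereas D comes from E minor. It is labeled bVII. C (C–E–G) doesn't fit — on degree 6 E major would have C#m (vi). C is the degree-6 chord of E minor, so it is the borrowed bVI.

bVII, bVI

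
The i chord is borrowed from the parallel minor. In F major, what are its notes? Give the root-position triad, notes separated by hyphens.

F-Ab-C

i is built on scale degree 1, which is F in both F major and its parallel. In F minor the chord on F is F–Ab–C.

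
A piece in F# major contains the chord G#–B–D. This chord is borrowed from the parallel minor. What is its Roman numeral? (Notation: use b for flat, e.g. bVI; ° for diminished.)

ii°

The root G# is the diatonic 2nd degree of F# major; the borrowing shows in the chord quality. The diatonic chord on degree 2 would be G#m (ii), but G#–B–D is the diminished chord from F# minor. As a borrowed chord it is labeled ii°.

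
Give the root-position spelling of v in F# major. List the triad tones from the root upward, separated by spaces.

C# E G#

v is built on scale degree 5, which is C# in both F# major and its parallel. Building the minor chord from the parallel minor on C#: C#–E–G#.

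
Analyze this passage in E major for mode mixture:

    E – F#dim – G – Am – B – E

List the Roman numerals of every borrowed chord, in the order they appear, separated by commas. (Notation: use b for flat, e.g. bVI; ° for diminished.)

ii°, bIII, iv

E major has the diatonic set E, F#m, G#m, A, B, C#m, D#dim. Of the given chords, E and B are diatonic. But F#dim (F#–A–C) is foreign: the diatonic ii on degree 2 is F#m, whereas F#dim comes from E minor. It is labeled ii°. But G (G–B–D) is foreign: the diatonic iii on degree 3 is G#m, whereas G comes from E minor. It is labeled bIII. But Am (A–C–E) is foreign: the diatonic IV on degree 4 is A, whereas Am comes from E minor. It is labeled iv.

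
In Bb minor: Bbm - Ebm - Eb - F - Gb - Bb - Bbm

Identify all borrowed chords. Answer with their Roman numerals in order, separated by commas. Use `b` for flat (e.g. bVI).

In Bb minor (with V from harmonic minor) the diatonic chords are Bbm, Cdim, Db, Ebm, F, Gb, Ab. Bbm, Ebm, F and Gb are all diatonic. Eb (Eb–G–Bb) is not: scale degree 4 in Bb minor carries Ebm (iv). In Bb major the chord on that degree is Eb, so here it functions as IV, borrowed from the parallel major. Bb (Bb–D–F) doesn't fit — on degree 1 Bb minor would have Bbm (i). Bb is the degree-1 chord of Bb major, so it is the borrowed I.

IV, I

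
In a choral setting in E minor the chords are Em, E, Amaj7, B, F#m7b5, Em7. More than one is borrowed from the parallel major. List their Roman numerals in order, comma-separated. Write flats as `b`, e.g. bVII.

I, IVmaj7

The diatonic triads in E minor (with V from harmonic minor) are Em, F#dim, G, Am, B, C, D. Of the given chords, Em, B, F#m7b5 and Em7 are diatonic. E (E–G#–B) is not: scale degree 1 in E minor carries Em (i). In E major the chord on that degree is E, so here it functions as I, borrowed from the parallel major. But Amaj7 (A–C#–E–G#) is foreign: the diatonic iv on degree 4 is Am, whereas Amaj7 comes from E major. It is labeled IVmaj7.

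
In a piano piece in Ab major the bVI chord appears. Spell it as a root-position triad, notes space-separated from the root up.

Scale degree 6 in Ab major is F. bVI uses the lowered form, Fb, taken from Ab minor. Building the major chord from the parallel minor on Fb: Fb–Ab–Cb.

Fb Ab Cb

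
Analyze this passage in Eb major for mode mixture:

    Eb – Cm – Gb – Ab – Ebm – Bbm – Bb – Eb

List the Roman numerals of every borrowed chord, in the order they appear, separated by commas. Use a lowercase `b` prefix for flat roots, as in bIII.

In Eb major the diatonic chords are Eb, Fm, Gm, Ab, Bb, Cm, Ddim. Of the given chords, Eb, Cm, Ab and Bb are diatonic. But Gb (Gb–Bb–Db) is foreign: the diatonic iii on degree 3 is Gm, whereas Gb comes from Eb minor. It is labeled bIII. Ebm (Eb–Gb–Bb) is not: scale degree 1 in Eb major carries Eb (I). In Eb minor the chord on that degree is Ebm, so here it functions as i, borrowed from the parallel minor. But Bbm (Bb–Db–F) is foreign: the diatonic V on degree 5 is Bb, whereas Bbm comes from Eb minor. It is labeled v.

bIII, i, v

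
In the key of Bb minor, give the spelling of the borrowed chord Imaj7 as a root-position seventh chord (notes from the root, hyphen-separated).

Bb-D-F-A

Imaj7 is built on scale degree 1, which is Bb in both Bb minor and its parallel. Stacking thirds in Bb major on Bb gives Bb–D–F–A.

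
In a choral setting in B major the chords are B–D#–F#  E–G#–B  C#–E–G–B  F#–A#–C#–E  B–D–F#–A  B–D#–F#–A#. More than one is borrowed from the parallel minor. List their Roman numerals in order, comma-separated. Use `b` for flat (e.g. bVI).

iiø7, i7

In B major the diatonic chords are B, C#m, D#m, E, F#, G#m, A#dim. B–D#–F# = B, E–G#–B = E, F#–A#–C#–E = F#7 and B–D#–F#–A# = Bmaj7 are all diatonic. C#–E–G–B doesn't fit — on degree 2 B major would have C#m (ii). C#m7b5 is the degree-2 chord of B minor, so it is the borrowed iiø7. But B–D–F#–A is foreign: the diatonic I on degree 1 is B, whereas Bm7 comes from B minor. It is labeled i7.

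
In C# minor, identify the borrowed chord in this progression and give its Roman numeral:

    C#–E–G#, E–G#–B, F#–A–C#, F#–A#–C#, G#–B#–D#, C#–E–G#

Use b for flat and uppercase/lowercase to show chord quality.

C# minor has the diatonic set C#m, D#dim, E, F#m, G#, A, B (with V from harmonic minor). C#–E–G# = C#m, E–G#–B = E, F#–A–C# = F#m and G#–B#–D# = G# all belong to that set. F#–A#–C# doesn't fit — on degree 4 C# minor would have F#m (iv). F# is the degree-4 chord of C# major, so it is the borrowed IV.

IV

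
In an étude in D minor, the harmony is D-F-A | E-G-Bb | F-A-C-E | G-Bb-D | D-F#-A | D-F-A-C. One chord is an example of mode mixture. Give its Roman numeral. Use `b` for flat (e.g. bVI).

The diatonic triads in D minor (with V from harmonic minor) are Dm, Edim, F, Gm, A, Bb, C. D–F–A = Dm, E–G–Bb = Edim, F–A–C–E = Fmaj7, G–Bb–D = Gm and D–F–A–C = Dm7 are all diatonic. But D–F#–A is foreign: the diatonic i on degree 1 is Dm, whereas D comes from D major. It is labeled I.

I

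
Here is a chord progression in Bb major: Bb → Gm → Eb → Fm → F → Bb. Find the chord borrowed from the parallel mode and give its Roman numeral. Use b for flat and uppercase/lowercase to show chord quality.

Bb major has the diatonic set Bb, Cm, Dm, Eb, F, Gm, Adim. Of the given chords, Bb, Gm, Eb and F are diatonic. Fm (F–Ab–C) is not: scale degree 5 in Bb major carries F (V). In Bb minor the chord on that degree is Fm, so here it functions as v, borrowed from the parallel minor.

v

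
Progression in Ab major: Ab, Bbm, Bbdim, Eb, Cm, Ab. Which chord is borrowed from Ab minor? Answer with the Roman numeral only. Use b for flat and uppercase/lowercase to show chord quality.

ii°

In Ab major the diatonic chords are Ab, Bbm, Cm, Db, Eb, Fm, Gdim. Of the given chords, Ab, Bbm, Eb and Cm are diatonic. But Bbdim (Bb–Db–Fb) is foreign: the diatonic ii on degree 2 is Bbm, whereas Bbdim comes from Ab minor. It is labeled ii°.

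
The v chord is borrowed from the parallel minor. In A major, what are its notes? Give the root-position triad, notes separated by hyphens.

The root, E, is scale degree 5 — the same note in A major and A minor; only the chord quality changes. Building the minor chord from the parallel minor on E: E–G–B.

E-G-B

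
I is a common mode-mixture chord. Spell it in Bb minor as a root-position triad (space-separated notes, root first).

I is built on scale degree 1, which is Bb in both Bb minor and its parallel. In Bb major the chord on Bb is Bb–D–F.

Bb D F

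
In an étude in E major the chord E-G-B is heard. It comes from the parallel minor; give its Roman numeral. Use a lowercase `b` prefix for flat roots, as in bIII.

E is scale degree 1 in E major. E–G–B is a minor chord — the form found in E minor, not the diatonic I (E). Borrowed into E major it is written i.

i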